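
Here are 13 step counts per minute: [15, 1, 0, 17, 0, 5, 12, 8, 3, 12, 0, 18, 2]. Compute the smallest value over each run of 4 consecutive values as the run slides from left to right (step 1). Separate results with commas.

0, 0, 0, 0, 0, 3, 3, 0, 0, 0

[15, 1, 0, 17] → min 0
[1, 0, 17, 0] → min 0
[0, 17, 0, 5] → min 0
[17, 0, 5, 12] → min 0
[0, 5, 12, 8] → min 0
[5, 12, 8, 3] → min 3
[12, 8, 3, 12] → min 3
[8, 3, 12, 0] → min 0
[3, 12, 0, 18] → min 0
[12, 0, 18, 2] → min 0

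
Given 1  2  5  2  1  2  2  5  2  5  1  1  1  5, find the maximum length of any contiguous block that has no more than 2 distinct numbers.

5

[1] 1 distinct, len 1
[1, 2] 2 distinct, len 2
[2, 5] 2 distinct, len 2
[2, 5, 2] 2 distinct, len 3
[2, 1] 2 distinct, len 2
[2, 1, 2] 2 distinct, len 3
[2, 1, 2, 2] 2 distinct, len 4
[2, 2, 5] 2 distinct, len 3
[2, 2, 5, 2] 2 distinct, len 4
[2, 2, 5, 2, 5] 2 distinct, len 5
[5, 1] 2 distinct, len 2
[5, 1, 1] 2 distinct, len 3
[5, 1, 1, 1] 2 distinct, len 4
[5, 1, 1, 1, 5] 2 distinct, len 5
Longest length with ≤2 distinct: 5.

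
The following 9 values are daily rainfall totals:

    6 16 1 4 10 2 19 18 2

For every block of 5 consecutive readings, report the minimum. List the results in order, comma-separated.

Sliding a size-5 window across the 9 values:
(6, 16, 1, 4, 10) → min 1
(16, 1, 4, 10, 2) → min 1
(1, 4, 10, 2, 19) → min 1
(4, 10, 2, 19, 18) → min 2
(10, 2, 19, 18, 2) → min 2

1, 1, 1, 2, 2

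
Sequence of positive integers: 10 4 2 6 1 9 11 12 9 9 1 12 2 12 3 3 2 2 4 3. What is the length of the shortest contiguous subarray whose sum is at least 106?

add 10: running sum 10 < 106
add 4: running sum 14 < 106
add 2: running sum 16 < 106
add 6: running sum 22 < 106
add 1: running sum 23 < 106
add 9: running sum 32 < 106
add 11: running sum 43 < 106
add 12: running sum 55 < 106
add 9: running sum 64 < 106
add 9: running sum 73 < 106
add 1: running sum 74 < 106
add 12: running sum 86 < 106
add 2: running sum 88 < 106
add 12: running sum 100 < 106
add 3: running sum 103 < 106
add 3: shortest ending here [10, 4, 2, 6, 1, 9, 11, 12, 9, 9, 1, 12, 2, 12, 3, 3] sum 106, len 16
add 2: shortest ending here [10, 4, 2, 6, 1, 9, 11, 12, 9, 9, 1, 12, 2, 12, 3, 3, 2] sum 108, len 17
add 2: shortest ending here [10, 4, 2, 6, 1, 9, 11, 12, 9, 9, 1, 12, 2, 12, 3, 3, 2, 2] sum 110, len 18
add 4: shortest ending here [10, 4, 2, 6, 1, 9, 11, 12, 9, 9, 1, 12, 2, 12, 3, 3, 2, 2, 4] sum 114, len 19
add 3: shortest ending here [4, 2, 6, 1, 9, 11, 12, 9, 9, 1, 12, 2, 12, 3, 3, 2, 2, 4, 3] sum 107, len 19
Shortest qualifying length: 16.

16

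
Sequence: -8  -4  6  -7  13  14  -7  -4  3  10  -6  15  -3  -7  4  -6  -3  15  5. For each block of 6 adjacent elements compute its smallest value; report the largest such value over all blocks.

[-8, -4, 6, -7, 13, 14] → min -8
[-4, 6, -7, 13, 14, -7] → min -7
[6, -7, 13, 14, -7, -4] → min -7
[-7, 13, 14, -7, -4, 3] → min -7
[13, 14, -7, -4, 3, 10] → min -7
[14, -7, -4, 3, 10, -6] → min -7
[-7, -4, 3, 10, -6, 15] → min -7
[-4, 3, 10, -6, 15, -3] → min -6
[3, 10, -6, 15, -3, -7] → min -7
[10, -6, 15, -3, -7, 4] → min -7
[-6, 15, -3, -7, 4, -6] → min -7
[15, -3, -7, 4, -6, -3] → min -7
[-3, -7, 4, -6, -3, 15] → min -7
[-7, 4, -6, -3, 15, 5] → min -7
Largest of these is -6.

-6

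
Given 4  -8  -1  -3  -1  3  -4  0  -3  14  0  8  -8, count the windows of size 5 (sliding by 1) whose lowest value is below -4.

3

4 -8 -1 -3 -1 → min -8  < -4 ✓
-8 -1 -3 -1 3 → min -8  < -4 ✓
-1 -3 -1 3 -4 → min -4
-3 -1 3 -4 0 → min -4
-1 3 -4 0 -3 → min -4
3 -4 0 -3 14 → min -4
-4 0 -3 14 0 → min -4
0 -3 14 0 8 → min -3
-3 14 0 8 -8 → min -8  < -4 ✓
3 windows satisfy the condition.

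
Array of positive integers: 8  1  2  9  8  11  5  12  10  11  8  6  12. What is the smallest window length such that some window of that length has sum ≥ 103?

13

Extend right; whenever the sum reaches 103, record the length and shrink from the left:
add 8: running sum 8 < 103
add 1: running sum 9 < 103
add 2: running sum 11 < 103
add 9: running sum 20 < 103
add 8: running sum 28 < 103
add 11: running sum 39 < 103
add 5: running sum 44 < 103
add 12: running sum 56 < 103
add 10: running sum 66 < 103
add 11: running sum 77 < 103
add 8: running sum 85 < 103
add 6: running sum 91 < 103
end 12: [8, 1, 2, 9, 8, 11, 5, 12, 10, 11, 8, 6, 12] sum 103, len 13
Shortest qualifying length: 13.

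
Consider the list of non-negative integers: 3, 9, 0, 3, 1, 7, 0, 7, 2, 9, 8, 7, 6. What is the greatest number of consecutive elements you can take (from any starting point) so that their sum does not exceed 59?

12

Extend to the right; shrink from the left whenever the sum exceeds 59:
→ 3: sum 3, len 1
→ 9: sum 12, len 2
→ 0: sum 12, len 3
→ 3: sum 15, len 4
→ 1: sum 16, len 5
→ 7: sum 23, len 6
→ 0: sum 23, len 7
→ 7: sum 30, len 8
→ 2: sum 32, len 9
→ 9: sum 41, len 10
→ 8: sum 49, len 11
→ 7: sum 56, len 12
→ 6 (dropped 3): sum 59, len 12
Longest length seen: 12.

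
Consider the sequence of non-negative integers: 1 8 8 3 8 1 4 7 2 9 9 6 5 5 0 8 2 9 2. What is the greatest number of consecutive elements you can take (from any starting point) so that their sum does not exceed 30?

Extend to the right; shrink from the left whenever the sum exceeds 30:
→ 1: sum 1, len 1
→ 8: sum 9, len 2
→ 8: sum 17, len 3
→ 3: sum 20, len 4
→ 8: sum 28, len 5
→ 1: sum 29, len 6
→ 4 (dropped 1, 8): sum 24, len 5
→ 7 (dropped 8): sum 23, len 5
→ 2: sum 25, len 6
→ 9 (dropped 3, 8): sum 23, len 5
→ 9 (dropped 1, 4): sum 27, len 4
→ 6 (dropped 7): sum 26, len 4
→ 5 (dropped 2): sum 29, len 4
→ 5 (dropped 9): sum 25, len 4
→ 0: sum 25, len 5
→ 8 (dropped 9): sum 24, len 5
→ 2: sum 26, len 6
→ 9 (dropped 6): sum 29, len 6
→ 2 (dropped 5): sum 26, len 6
Longest length seen: 6.

6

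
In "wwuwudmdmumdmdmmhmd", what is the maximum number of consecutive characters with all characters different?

add w: [w] len 1
add w (repeat w, move left end past it): [w] len 1
add u: [w, u] len 2
add w (repeat w, move left end past it): [u, w] len 2
add u (repeat u, move left end past it): [w, u] len 2
add d: [w, u, d] len 3
add m: [w, u, d, m] len 4
add d (repeat d, move left end past it): [m, d] len 2
add m (repeat m, move left end past it): [d, m] len 2
add u: [d, m, u] len 3
add m (repeat m, move left end past it): [u, m] len 2
add d: [u, m, d] len 3
add m (repeat m, move left end past it): [d, m] len 2
add d (repeat d, move left end past it): [m, d] len 2
add m (repeat m, move left end past it): [d, m] len 2
add m (repeat m, move left end past it): [m] len 1
add h: [m, h] len 2
add m (repeat m, move left end past it): [h, m] len 2
add d: [h, m, d] len 3
Longest all-distinct length: 4.

4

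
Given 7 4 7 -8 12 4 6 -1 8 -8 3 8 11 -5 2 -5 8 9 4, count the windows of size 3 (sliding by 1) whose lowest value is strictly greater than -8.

[7, 4, 7] → min 4  > -8 ✓
[4, 7, -8] → min -8
[7, -8, 12] → min -8
[-8, 12, 4] → min -8
[12, 4, 6] → min 4  > -8 ✓
[4, 6, -1] → min -1  > -8 ✓
[6, -1, 8] → min -1  > -8 ✓
[-1, 8, -8] → min -8
[8, -8, 3] → min -8
[-8, 3, 8] → min -8
[3, 8, 11] → min 3  > -8 ✓
[8, 11, -5] → min -5  > -8 ✓
[11, -5, 2] → min -5  > -8 ✓
[-5, 2, -5] → min -5  > -8 ✓
[2, -5, 8] → min -5  > -8 ✓
[-5, 8, 9] → min -5  > -8 ✓
[8, 9, 4] → min 4  > -8 ✓
11 windows satisfy the condition.

11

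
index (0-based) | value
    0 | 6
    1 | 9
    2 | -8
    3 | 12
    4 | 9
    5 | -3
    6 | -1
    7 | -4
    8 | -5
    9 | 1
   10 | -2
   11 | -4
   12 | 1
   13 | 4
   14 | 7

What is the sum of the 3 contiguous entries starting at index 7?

-8

Elements at indices 7..9: -4, -5, 1
sum(-4, -5, 1) = -8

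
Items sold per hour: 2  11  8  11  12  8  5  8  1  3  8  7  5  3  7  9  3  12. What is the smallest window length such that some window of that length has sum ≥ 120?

Extend right; whenever the sum reaches 120, record the length and shrink from the left:
add 2: running sum 2 < 120
add 11: running sum 13 < 120
add 8: running sum 21 < 120
add 11: running sum 32 < 120
add 12: running sum 44 < 120
add 8: running sum 52 < 120
add 5: running sum 57 < 120
add 8: running sum 65 < 120
add 1: running sum 66 < 120
add 3: running sum 69 < 120
add 8: running sum 77 < 120
add 7: running sum 84 < 120
add 5: running sum 89 < 120
add 3: running sum 92 < 120
add 7: running sum 99 < 120
add 9: running sum 108 < 120
add 3: running sum 111 < 120
end 17: [11, 8, 11, 12, 8, 5, 8, 1, 3, 8, 7, 5, 3, 7, 9, 3, 12] sum 121, len 17
Shortest qualifying length: 17.

17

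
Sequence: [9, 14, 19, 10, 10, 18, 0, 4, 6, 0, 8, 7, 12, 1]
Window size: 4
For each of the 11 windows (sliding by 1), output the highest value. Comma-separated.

19, 19, 19, 18, 18, 18, 6, 8, 8, 12, 12

[9, 14, 19, 10] → max 19
[14, 19, 10, 10] → max 19
[19, 10, 10, 18] → max 19
[10, 10, 18, 0] → max 18
[10, 18, 0, 4] → max 18
[18, 0, 4, 6] → max 18
[0, 4, 6, 0] → max 6
[4, 6, 0, 8] → max 8
[6, 0, 8, 7] → max 8
[0, 8, 7, 12] → max 12
[8, 7, 12, 1] → max 12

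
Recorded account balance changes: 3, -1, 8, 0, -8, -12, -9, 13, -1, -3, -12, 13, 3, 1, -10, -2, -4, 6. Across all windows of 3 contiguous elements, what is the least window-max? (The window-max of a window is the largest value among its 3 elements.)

-8

[3, -1, 8] → max 8
[-1, 8, 0] → max 8
[8, 0, -8] → max 8
[0, -8, -12] → max 0
[-8, -12, -9] → max -8
[-12, -9, 13] → max 13
[-9, 13, -1] → max 13
[13, -1, -3] → max 13
[-1, -3, -12] → max -1
[-3, -12, 13] → max 13
[-12, 13, 3] → max 13
[13, 3, 1] → max 13
[3, 1, -10] → max 3
[1, -10, -2] → max 1
[-10, -2, -4] → max -2
[-2, -4, 6] → max 6
Least of these is -8.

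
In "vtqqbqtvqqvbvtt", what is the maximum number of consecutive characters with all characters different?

add v: [v] len 1
add t: [v, t] len 2
add q: [v, t, q] len 3
add q (repeat q, move left end past it): [q] len 1
add b: [q, b] len 2
add q (repeat q, move left end past it): [b, q] len 2
add t: [b, q, t] len 3
add v: [b, q, t, v] len 4
add q (repeat q, move left end past it): [t, v, q] len 3
add q (repeat q, move left end past it): [q] len 1
add v: [q, v] len 2
add b: [q, v, b] len 3
add v (repeat v, move left end past it): [b, v] len 2
add t: [b, v, t] len 3
add t (repeat t, move left end past it): [t] len 1
Longest all-distinct length: 4.

4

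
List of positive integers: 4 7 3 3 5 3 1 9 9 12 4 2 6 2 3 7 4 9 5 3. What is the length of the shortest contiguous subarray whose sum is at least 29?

3

Extend right; whenever the sum reaches 29, record the length and shrink from the left:
add 4: running sum 4 < 29
add 7: running sum 11 < 29
add 3: running sum 14 < 29
add 3: running sum 17 < 29
add 5: running sum 22 < 29
add 3: running sum 25 < 29
add 1: running sum 26 < 29
end 7: [7, 3, 3, 5, 3, 1, 9] sum 31, len 7
end 8: [3, 5, 3, 1, 9, 9] sum 30, len 6
end 9: [9, 9, 12] sum 30, len 3
end 10: [9, 9, 12, 4] sum 34, len 4
end 11: [9, 9, 12, 4, 2] sum 36, len 5
end 12: [9, 12, 4, 2, 6] sum 33, len 5
end 13: [9, 12, 4, 2, 6, 2] sum 35, len 6
end 14: [12, 4, 2, 6, 2, 3] sum 29, len 6
end 15: [12, 4, 2, 6, 2, 3, 7] sum 36, len 7
end 16: [12, 4, 2, 6, 2, 3, 7, 4] sum 40, len 8
end 17: [6, 2, 3, 7, 4, 9] sum 31, len 6
end 18: [2, 3, 7, 4, 9, 5] sum 30, len 6
end 19: [3, 7, 4, 9, 5, 3] sum 31, len 6
Shortest qualifying length: 3.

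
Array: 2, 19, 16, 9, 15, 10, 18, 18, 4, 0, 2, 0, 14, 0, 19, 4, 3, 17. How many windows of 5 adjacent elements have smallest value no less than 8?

[2, 19, 16, 9, 15] → min 2
[19, 16, 9, 15, 10] → min 9  ≥ 8 ✓
[16, 9, 15, 10, 18] → min 9  ≥ 8 ✓
[9, 15, 10, 18, 18] → min 9  ≥ 8 ✓
[15, 10, 18, 18, 4] → min 4
[10, 18, 18, 4, 0] → min 0
[18, 18, 4, 0, 2] → min 0
[18, 4, 0, 2, 0] → min 0
[4, 0, 2, 0, 14] → min 0
[0, 2, 0, 14, 0] → min 0
[2, 0, 14, 0, 19] → min 0
[0, 14, 0, 19, 4] → min 0
[14, 0, 19, 4, 3] → min 0
[0, 19, 4, 3, 17] → min 0
3 windows satisfy the condition.

3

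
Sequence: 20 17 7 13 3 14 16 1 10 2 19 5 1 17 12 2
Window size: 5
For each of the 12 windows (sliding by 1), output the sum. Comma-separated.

Sliding a size-5 window across the 16 values:
20 17 7 13 3 → sum 60
17 7 13 3 14 → sum 54
7 13 3 14 16 → sum 53
13 3 14 16 1 → sum 47
3 14 16 1 10 → sum 44
14 16 1 10 2 → sum 43
16 1 10 2 19 → sum 48
1 10 2 19 5 → sum 37
10 2 19 5 1 → sum 37
2 19 5 1 17 → sum 44
19 5 1 17 12 → sum 54
5 1 17 12 2 → sum 37

60, 54, 53, 47, 44, 43, 48, 37, 37, 44, 54, 37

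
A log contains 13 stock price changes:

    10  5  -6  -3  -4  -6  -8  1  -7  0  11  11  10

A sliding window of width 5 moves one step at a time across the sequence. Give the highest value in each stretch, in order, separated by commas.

(10, 5, -6, -3, -4) → max 10
(5, -6, -3, -4, -6) → max 5
(-6, -3, -4, -6, -8) → max -3
(-3, -4, -6, -8, 1) → max 1
(-4, -6, -8, 1, -7) → max 1
(-6, -8, 1, -7, 0) → max 1
(-8, 1, -7, 0, 11) → max 11
(1, -7, 0, 11, 11) → max 11
(-7, 0, 11, 11, 10) → max 11

10, 5, -3, 1, 1, 1, 11, 11, 11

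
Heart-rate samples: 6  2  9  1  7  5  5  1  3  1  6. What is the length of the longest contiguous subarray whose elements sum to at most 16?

[6] sum 6 len 1
[6, 2] sum 8 len 2
[2, 9] sum 11 len 2
[2, 9, 1] sum 12 len 3
[1, 7] sum 8 len 2
[1, 7, 5] sum 13 len 3
[5, 5] sum 10 len 2
[5, 5, 1] sum 11 len 3
[5, 5, 1, 3] sum 14 len 4
[5, 5, 1, 3, 1] sum 15 len 5
[5, 1, 3, 1, 6] sum 16 len 5
Longest length seen: 5.

5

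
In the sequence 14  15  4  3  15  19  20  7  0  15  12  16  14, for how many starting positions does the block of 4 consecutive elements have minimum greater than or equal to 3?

6

14 15 4 3 → min 3  ≥ 3 ✓
15 4 3 15 → min 3  ≥ 3 ✓
4 3 15 19 → min 3  ≥ 3 ✓
3 15 19 20 → min 3  ≥ 3 ✓
15 19 20 7 → min 7  ≥ 3 ✓
19 20 7 0 → min 0
20 7 0 15 → min 0
7 0 15 12 → min 0
0 15 12 16 → min 0
15 12 16 14 → min 12  ≥ 3 ✓
6 windows satisfy the condition.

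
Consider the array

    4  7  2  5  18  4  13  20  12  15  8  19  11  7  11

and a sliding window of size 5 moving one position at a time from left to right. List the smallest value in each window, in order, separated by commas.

[4, 7, 2, 5, 18] → min 2
[7, 2, 5, 18, 4] → min 2
[2, 5, 18, 4, 13] → min 2
[5, 18, 4, 13, 20] → min 4
[18, 4, 13, 20, 12] → min 4
[4, 13, 20, 12, 15] → min 4
[13, 20, 12, 15, 8] → min 8
[20, 12, 15, 8, 19] → min 8
[12, 15, 8, 19, 11] → min 8
[15, 8, 19, 11, 7] → min 7
[8, 19, 11, 7, 11] → min 7

2, 2, 2, 4, 4, 4, 8, 8, 8, 7, 7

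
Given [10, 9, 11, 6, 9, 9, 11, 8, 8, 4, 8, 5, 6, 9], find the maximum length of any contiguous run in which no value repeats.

[10] len 1
[10, 9] len 2
[10, 9, 11] len 3
[10, 9, 11, 6] len 4
[11, 6, 9] len 3
[9] len 1
[9, 11] len 2
[9, 11, 8] len 3
[8] len 1
[8, 4] len 2
[4, 8] len 2
[4, 8, 5] len 3
[4, 8, 5, 6] len 4
[4, 8, 5, 6, 9] len 5
Longest all-distinct length: 5.

5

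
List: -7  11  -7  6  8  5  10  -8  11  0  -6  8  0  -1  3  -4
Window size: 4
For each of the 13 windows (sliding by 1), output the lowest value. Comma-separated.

-7, -7, -7, 5, -8, -8, -8, -8, -6, -6, -6, -1, -4

Sliding a size-4 window across the 16 values:
-7 11 -7 6 → min -7
11 -7 6 8 → min -7
-7 6 8 5 → min -7
6 8 5 10 → min 5
8 5 10 -8 → min -8
5 10 -8 11 → min -8
10 -8 11 0 → min -8
-8 11 0 -6 → min -8
11 0 -6 8 → min -6
0 -6 8 0 → min -6
-6 8 0 -1 → min -6
8 0 -1 3 → min -1
0 -1 3 -4 → min -4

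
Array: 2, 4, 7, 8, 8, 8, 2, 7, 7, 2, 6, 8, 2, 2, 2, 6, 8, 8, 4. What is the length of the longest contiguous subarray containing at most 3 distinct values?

9

Extend right; when distinct count exceeds 3, shrink from the left:
add 2: window [2] (1 distinct), len 1
add 4: window [2, 4] (2 distinct), len 2
add 7: window [2, 4, 7] (3 distinct), len 3
add 8: window [4, 7, 8] (3 distinct), len 3
add 8: window [4, 7, 8, 8] (3 distinct), len 4
add 8: window [4, 7, 8, 8, 8] (3 distinct), len 5
add 2: window [7, 8, 8, 8, 2] (3 distinct), len 5
add 7: window [7, 8, 8, 8, 2, 7] (3 distinct), len 6
add 7: window [7, 8, 8, 8, 2, 7, 7] (3 distinct), len 7
add 2: window [7, 8, 8, 8, 2, 7, 7, 2] (3 distinct), len 8
add 6: window [2, 7, 7, 2, 6] (3 distinct), len 5
add 8: window [2, 6, 8] (3 distinct), len 3
add 2: window [2, 6, 8, 2] (3 distinct), len 4
add 2: window [2, 6, 8, 2, 2] (3 distinct), len 5
add 2: window [2, 6, 8, 2, 2, 2] (3 distinct), len 6
add 6: window [2, 6, 8, 2, 2, 2, 6] (3 distinct), len 7
add 8: window [2, 6, 8, 2, 2, 2, 6, 8] (3 distinct), len 8
add 8: window [2, 6, 8, 2, 2, 2, 6, 8, 8] (3 distinct), len 9
add 4: window [6, 8, 8, 4] (3 distinct), len 4
Longest length with ≤3 distinct: 9.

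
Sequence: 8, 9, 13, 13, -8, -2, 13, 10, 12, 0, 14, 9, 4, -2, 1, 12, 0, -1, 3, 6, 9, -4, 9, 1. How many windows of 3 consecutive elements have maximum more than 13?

3

[8, 9, 13] → max 13
[9, 13, 13] → max 13
[13, 13, -8] → max 13
[13, -8, -2] → max 13
[-8, -2, 13] → max 13
[-2, 13, 10] → max 13
[13, 10, 12] → max 13
[10, 12, 0] → max 12
[12, 0, 14] → max 14  > 13 ✓
[0, 14, 9] → max 14  > 13 ✓
[14, 9, 4] → max 14  > 13 ✓
[9, 4, -2] → max 9
[4, -2, 1] → max 4
[-2, 1, 12] → max 12
[1, 12, 0] → max 12
[12, 0, -1] → max 12
[0, -1, 3] → max 3
[-1, 3, 6] → max 6
[3, 6, 9] → max 9
[6, 9, -4] → max 9
[9, -4, 9] → max 9
[-4, 9, 1] → max 9
3 windows satisfy the condition.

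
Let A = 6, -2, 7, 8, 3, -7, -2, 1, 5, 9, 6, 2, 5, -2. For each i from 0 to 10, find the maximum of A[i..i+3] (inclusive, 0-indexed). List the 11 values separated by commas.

8, 8, 8, 8, 3, 5, 9, 9, 9, 9, 6

[6, -2, 7, 8] → max 8
[-2, 7, 8, 3] → max 8
[7, 8, 3, -7] → max 8
[8, 3, -7, -2] → max 8
[3, -7, -2, 1] → max 3
[-7, -2, 1, 5] → max 5
[-2, 1, 5, 9] → max 9
[1, 5, 9, 6] → max 9
[5, 9, 6, 2] → max 9
[9, 6, 2, 5] → max 9
[6, 2, 5, -2] → max 6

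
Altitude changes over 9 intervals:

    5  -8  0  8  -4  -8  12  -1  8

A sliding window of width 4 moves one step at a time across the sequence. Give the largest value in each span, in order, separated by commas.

8, 8, 8, 12, 12, 12

Sliding a size-4 window across the 9 values:
5 -8 0 8 → max 8
-8 0 8 -4 → max 8
0 8 -4 -8 → max 8
8 -4 -8 12 → max 12
-4 -8 12 -1 → max 12
-8 12 -1 8 → max 12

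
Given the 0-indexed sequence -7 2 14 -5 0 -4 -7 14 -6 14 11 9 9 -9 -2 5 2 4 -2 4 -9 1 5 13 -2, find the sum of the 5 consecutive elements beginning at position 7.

Elements at indices 7..11: 14, -6, 14, 11, 9
sum(14, -6, 14, 11, 9) = 42

42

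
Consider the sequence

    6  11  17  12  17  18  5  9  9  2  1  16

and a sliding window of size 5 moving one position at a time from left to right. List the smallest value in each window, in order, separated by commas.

6, 11, 5, 5, 5, 2, 1, 1

(6, 11, 17, 12, 17) → min 6
(11, 17, 12, 17, 18) → min 11
(17, 12, 17, 18, 5) → min 5
(12, 17, 18, 5, 9) → min 5
(17, 18, 5, 9, 9) → min 5
(18, 5, 9, 9, 2) → min 2
(5, 9, 9, 2, 1) → min 1
(9, 9, 2, 1, 16) → min 1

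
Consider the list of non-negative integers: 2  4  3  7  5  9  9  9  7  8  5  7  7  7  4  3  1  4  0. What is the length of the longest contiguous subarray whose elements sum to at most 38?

Extend to the right; shrink from the left whenever the sum exceeds 38:
→ 2: sum 2, len 1
→ 4: sum 6, len 2
→ 3: sum 9, len 3
→ 7: sum 16, len 4
→ 5: sum 21, len 5
→ 9: sum 30, len 6
→ 9 (dropped 2): sum 37, len 6
→ 9 (dropped 4, 3, 7): sum 32, len 4
→ 7 (dropped 5): sum 34, len 4
→ 8 (dropped 9): sum 33, len 4
→ 5: sum 38, len 5
→ 7 (dropped 9): sum 36, len 5
→ 7 (dropped 9): sum 34, len 5
→ 7 (dropped 7): sum 34, len 5
→ 4: sum 38, len 6
→ 3 (dropped 8): sum 33, len 6
→ 1: sum 34, len 7
→ 4: sum 38, len 8
→ 0: sum 38, len 9
Longest length seen: 9.

9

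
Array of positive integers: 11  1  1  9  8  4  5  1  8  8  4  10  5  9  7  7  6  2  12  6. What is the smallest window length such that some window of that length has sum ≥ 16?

2

add 11: running sum 11 < 16
add 1: running sum 12 < 16
add 1: running sum 13 < 16
end 3: [11, 1, 1, 9] sum 22, len 4
end 4: [9, 8] sum 17, len 2
end 5: [9, 8, 4] sum 21, len 3
end 6: [8, 4, 5] sum 17, len 3
end 7: [8, 4, 5, 1] sum 18, len 4
end 8: [4, 5, 1, 8] sum 18, len 4
end 9: [8, 8] sum 16, len 2
end 10: [8, 8, 4] sum 20, len 3
end 11: [8, 4, 10] sum 22, len 3
end 12: [4, 10, 5] sum 19, len 3
end 13: [10, 5, 9] sum 24, len 3
end 14: [9, 7] sum 16, len 2
end 15: [9, 7, 7] sum 23, len 3
end 16: [7, 7, 6] sum 20, len 3
end 17: [7, 7, 6, 2] sum 22, len 4
end 18: [6, 2, 12] sum 20, len 3
end 19: [12, 6] sum 18, len 2
Shortest qualifying length: 2.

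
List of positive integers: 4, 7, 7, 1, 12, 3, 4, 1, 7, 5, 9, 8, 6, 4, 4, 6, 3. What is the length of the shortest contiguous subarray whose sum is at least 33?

add 4: running sum 4 < 33
add 7: running sum 11 < 33
add 7: running sum 18 < 33
add 1: running sum 19 < 33
add 12: running sum 31 < 33
end 5: [4, 7, 7, 1, 12, 3] sum 34, len 6
end 6: [7, 7, 1, 12, 3, 4] sum 34, len 6
end 7: [7, 7, 1, 12, 3, 4, 1] sum 35, len 7
end 8: [7, 1, 12, 3, 4, 1, 7] sum 35, len 7
end 9: [1, 12, 3, 4, 1, 7, 5] sum 33, len 7
end 10: [12, 3, 4, 1, 7, 5, 9] sum 41, len 7
end 11: [4, 1, 7, 5, 9, 8] sum 34, len 6
end 12: [7, 5, 9, 8, 6] sum 35, len 5
end 13: [7, 5, 9, 8, 6, 4] sum 39, len 6
end 14: [5, 9, 8, 6, 4, 4] sum 36, len 6
end 15: [9, 8, 6, 4, 4, 6] sum 37, len 6
end 16: [9, 8, 6, 4, 4, 6, 3] sum 40, len 7
Shortest qualifying length: 5.

5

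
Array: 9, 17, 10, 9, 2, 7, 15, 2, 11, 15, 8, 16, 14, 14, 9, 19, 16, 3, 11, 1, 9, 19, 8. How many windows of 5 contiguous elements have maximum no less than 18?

9 17 10 9 2 → max 17
17 10 9 2 7 → max 17
10 9 2 7 15 → max 15
9 2 7 15 2 → max 15
2 7 15 2 11 → max 15
7 15 2 11 15 → max 15
15 2 11 15 8 → max 15
2 11 15 8 16 → max 16
11 15 8 16 14 → max 16
15 8 16 14 14 → max 16
8 16 14 14 9 → max 16
16 14 14 9 19 → max 19  ≥ 18 ✓
14 14 9 19 16 → max 19  ≥ 18 ✓
14 9 19 16 3 → max 19  ≥ 18 ✓
9 19 16 3 11 → max 19  ≥ 18 ✓
19 16 3 11 1 → max 19  ≥ 18 ✓
16 3 11 1 9 → max 16
3 11 1 9 19 → max 19  ≥ 18 ✓
11 1 9 19 8 → max 19  ≥ 18 ✓
7 windows satisfy the condition.

7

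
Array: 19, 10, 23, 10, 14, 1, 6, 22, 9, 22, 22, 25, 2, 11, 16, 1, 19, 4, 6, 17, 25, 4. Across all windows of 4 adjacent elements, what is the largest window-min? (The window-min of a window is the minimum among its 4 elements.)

19 10 23 10 → min 10
10 23 10 14 → min 10
23 10 14 1 → min 1
10 14 1 6 → min 1
14 1 6 22 → min 1
1 6 22 9 → min 1
6 22 9 22 → min 6
22 9 22 22 → min 9
9 22 22 25 → min 9
22 22 25 2 → min 2
22 25 2 11 → min 2
25 2 11 16 → min 2
2 11 16 1 → min 1
11 16 1 19 → min 1
16 1 19 4 → min 1
1 19 4 6 → min 1
19 4 6 17 → min 4
4 6 17 25 → min 4
6 17 25 4 → min 4
Largest of these is 10.

10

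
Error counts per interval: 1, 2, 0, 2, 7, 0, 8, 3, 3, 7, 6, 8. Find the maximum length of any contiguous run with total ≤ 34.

→ 1: sum 1, len 1
→ 2: sum 3, len 2
→ 0: sum 3, len 3
→ 2: sum 5, len 4
→ 7: sum 12, len 5
→ 0: sum 12, len 6
→ 8: sum 20, len 7
→ 3: sum 23, len 8
→ 3: sum 26, len 9
→ 7: sum 33, len 10
→ 6 (dropped 1, 2, 0, 2): sum 34, len 7
→ 8 (dropped 7, 0, 8): sum 27, len 5
Longest length seen: 10.

10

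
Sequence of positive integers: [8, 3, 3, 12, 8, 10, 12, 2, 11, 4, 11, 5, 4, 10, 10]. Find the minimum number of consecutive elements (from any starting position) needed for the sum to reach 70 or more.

add 8: running sum 8 < 70
add 3: running sum 11 < 70
add 3: running sum 14 < 70
add 12: running sum 26 < 70
add 8: running sum 34 < 70
add 10: running sum 44 < 70
add 12: running sum 56 < 70
add 2: running sum 58 < 70
add 11: running sum 69 < 70
end 9: [8, 3, 3, 12, 8, 10, 12, 2, 11, 4] sum 73, len 10
end 10: [12, 8, 10, 12, 2, 11, 4, 11] sum 70, len 8
end 11: [12, 8, 10, 12, 2, 11, 4, 11, 5] sum 75, len 9
end 12: [12, 8, 10, 12, 2, 11, 4, 11, 5, 4] sum 79, len 10
end 13: [8, 10, 12, 2, 11, 4, 11, 5, 4, 10] sum 77, len 10
end 14: [10, 12, 2, 11, 4, 11, 5, 4, 10, 10] sum 79, len 10
Shortest qualifying length: 8.

8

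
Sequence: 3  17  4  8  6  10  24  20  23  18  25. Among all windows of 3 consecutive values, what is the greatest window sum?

67

(3, 17, 4) → sum 24
(17, 4, 8) → sum 29
(4, 8, 6) → sum 18
(8, 6, 10) → sum 24
(6, 10, 24) → sum 40
(10, 24, 20) → sum 54
(24, 20, 23) → sum 67
(20, 23, 18) → sum 61
(23, 18, 25) → sum 66
Greatest of these is 67.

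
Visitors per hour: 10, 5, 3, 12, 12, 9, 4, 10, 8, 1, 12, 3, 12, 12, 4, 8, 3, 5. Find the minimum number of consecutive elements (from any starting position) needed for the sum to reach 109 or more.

14

add 10: running sum 10 < 109
add 5: running sum 15 < 109
add 3: running sum 18 < 109
add 12: running sum 30 < 109
add 12: running sum 42 < 109
add 9: running sum 51 < 109
add 4: running sum 55 < 109
add 10: running sum 65 < 109
add 8: running sum 73 < 109
add 1: running sum 74 < 109
add 12: running sum 86 < 109
add 3: running sum 89 < 109
add 12: running sum 101 < 109
add 12: shortest ending here [10, 5, 3, 12, 12, 9, 4, 10, 8, 1, 12, 3, 12, 12] sum 113, len 14
add 4: shortest ending here [10, 5, 3, 12, 12, 9, 4, 10, 8, 1, 12, 3, 12, 12, 4] sum 117, len 15
add 8: shortest ending here [3, 12, 12, 9, 4, 10, 8, 1, 12, 3, 12, 12, 4, 8] sum 110, len 14
add 3: shortest ending here [12, 12, 9, 4, 10, 8, 1, 12, 3, 12, 12, 4, 8, 3] sum 110, len 14
add 5: shortest ending here [12, 12, 9, 4, 10, 8, 1, 12, 3, 12, 12, 4, 8, 3, 5] sum 115, len 15
Shortest qualifying length: 14.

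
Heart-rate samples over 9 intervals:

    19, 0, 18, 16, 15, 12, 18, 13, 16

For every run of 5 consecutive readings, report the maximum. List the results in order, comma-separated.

19, 18, 18, 18, 18

(19, 0, 18, 16, 15) → max 19
(0, 18, 16, 15, 12) → max 18
(18, 16, 15, 12, 18) → max 18
(16, 15, 12, 18, 13) → max 18
(15, 12, 18, 13, 16) → max 18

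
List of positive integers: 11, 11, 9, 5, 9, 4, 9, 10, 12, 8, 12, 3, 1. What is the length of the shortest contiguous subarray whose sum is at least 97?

add 11: running sum 11 < 97
add 11: running sum 22 < 97
add 9: running sum 31 < 97
add 5: running sum 36 < 97
add 9: running sum 45 < 97
add 4: running sum 49 < 97
add 9: running sum 58 < 97
add 10: running sum 68 < 97
add 12: running sum 80 < 97
add 8: running sum 88 < 97
end 10: [11, 11, 9, 5, 9, 4, 9, 10, 12, 8, 12] sum 100, len 11
end 11: [11, 11, 9, 5, 9, 4, 9, 10, 12, 8, 12, 3] sum 103, len 12
end 12: [11, 11, 9, 5, 9, 4, 9, 10, 12, 8, 12, 3, 1] sum 104, len 13
Shortest qualifying length: 11.

11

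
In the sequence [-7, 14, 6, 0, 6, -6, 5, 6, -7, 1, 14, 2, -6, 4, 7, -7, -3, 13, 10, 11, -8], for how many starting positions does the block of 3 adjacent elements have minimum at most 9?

18

[-7, 14, 6] → min -7  ≤ 9 ✓
[14, 6, 0] → min 0  ≤ 9 ✓
[6, 0, 6] → min 0  ≤ 9 ✓
[0, 6, -6] → min -6  ≤ 9 ✓
[6, -6, 5] → min -6  ≤ 9 ✓
[-6, 5, 6] → min -6  ≤ 9 ✓
[5, 6, -7] → min -7  ≤ 9 ✓
[6, -7, 1] → min -7  ≤ 9 ✓
[-7, 1, 14] → min -7  ≤ 9 ✓
[1, 14, 2] → min 1  ≤ 9 ✓
[14, 2, -6] → min -6  ≤ 9 ✓
[2, -6, 4] → min -6  ≤ 9 ✓
[-6, 4, 7] → min -6  ≤ 9 ✓
[4, 7, -7] → min -7  ≤ 9 ✓
[7, -7, -3] → min -7  ≤ 9 ✓
[-7, -3, 13] → min -7  ≤ 9 ✓
[-3, 13, 10] → min -3  ≤ 9 ✓
[13, 10, 11] → min 10
[10, 11, -8] → min -8  ≤ 9 ✓
18 windows satisfy the condition.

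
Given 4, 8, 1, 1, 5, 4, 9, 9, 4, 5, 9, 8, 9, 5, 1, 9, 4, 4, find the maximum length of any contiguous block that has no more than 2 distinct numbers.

[4] 1 distinct, len 1
[4, 8] 2 distinct, len 2
[8, 1] 2 distinct, len 2
[8, 1, 1] 2 distinct, len 3
[1, 1, 5] 2 distinct, len 3
[5, 4] 2 distinct, len 2
[4, 9] 2 distinct, len 2
[4, 9, 9] 2 distinct, len 3
[4, 9, 9, 4] 2 distinct, len 4
[4, 5] 2 distinct, len 2
[5, 9] 2 distinct, len 2
[9, 8] 2 distinct, len 2
[9, 8, 9] 2 distinct, len 3
[9, 5] 2 distinct, len 2
[5, 1] 2 distinct, len 2
[1, 9] 2 distinct, len 2
[9, 4] 2 distinct, len 2
[9, 4, 4] 2 distinct, len 3
Longest length with ≤2 distinct: 4.

4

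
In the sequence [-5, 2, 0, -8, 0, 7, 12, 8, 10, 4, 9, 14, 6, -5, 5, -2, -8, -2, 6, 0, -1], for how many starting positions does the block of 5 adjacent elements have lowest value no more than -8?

[-5, 2, 0, -8, 0] → min -8  ≤ -8 ✓
[2, 0, -8, 0, 7] → min -8  ≤ -8 ✓
[0, -8, 0, 7, 12] → min -8  ≤ -8 ✓
[-8, 0, 7, 12, 8] → min -8  ≤ -8 ✓
[0, 7, 12, 8, 10] → min 0
[7, 12, 8, 10, 4] → min 4
[12, 8, 10, 4, 9] → min 4
[8, 10, 4, 9, 14] → min 4
[10, 4, 9, 14, 6] → min 4
[4, 9, 14, 6, -5] → min -5
[9, 14, 6, -5, 5] → min -5
[14, 6, -5, 5, -2] → min -5
[6, -5, 5, -2, -8] → min -8  ≤ -8 ✓
[-5, 5, -2, -8, -2] → min -8  ≤ -8 ✓
[5, -2, -8, -2, 6] → min -8  ≤ -8 ✓
[-2, -8, -2, 6, 0] → min -8  ≤ -8 ✓
[-8, -2, 6, 0, -1] → min -8  ≤ -8 ✓
9 windows satisfy the condition.

9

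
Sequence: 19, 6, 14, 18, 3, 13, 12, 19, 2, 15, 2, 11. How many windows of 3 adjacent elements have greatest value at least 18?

19 6 14 → max 19  ≥ 18 ✓
6 14 18 → max 18  ≥ 18 ✓
14 18 3 → max 18  ≥ 18 ✓
18 3 13 → max 18  ≥ 18 ✓
3 13 12 → max 13
13 12 19 → max 19  ≥ 18 ✓
12 19 2 → max 19  ≥ 18 ✓
19 2 15 → max 19  ≥ 18 ✓
2 15 2 → max 15
15 2 11 → max 15
7 windows satisfy the condition.

7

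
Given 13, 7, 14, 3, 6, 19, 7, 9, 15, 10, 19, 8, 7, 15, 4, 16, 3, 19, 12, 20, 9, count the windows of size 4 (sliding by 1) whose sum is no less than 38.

13 7 14 3 → sum 37
7 14 3 6 → sum 30
14 3 6 19 → sum 42  ≥ 38 ✓
3 6 19 7 → sum 35
6 19 7 9 → sum 41  ≥ 38 ✓
19 7 9 15 → sum 50  ≥ 38 ✓
7 9 15 10 → sum 41  ≥ 38 ✓
9 15 10 19 → sum 53  ≥ 38 ✓
15 10 19 8 → sum 52  ≥ 38 ✓
10 19 8 7 → sum 44  ≥ 38 ✓
19 8 7 15 → sum 49  ≥ 38 ✓
8 7 15 4 → sum 34
7 15 4 16 → sum 42  ≥ 38 ✓
15 4 16 3 → sum 38  ≥ 38 ✓
4 16 3 19 → sum 42  ≥ 38 ✓
16 3 19 12 → sum 50  ≥ 38 ✓
3 19 12 20 → sum 54  ≥ 38 ✓
19 12 20 9 → sum 60  ≥ 38 ✓
14 windows satisfy the condition.

14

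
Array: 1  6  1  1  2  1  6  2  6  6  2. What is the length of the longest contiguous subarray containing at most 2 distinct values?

[1] 1 distinct, len 1
[1, 6] 2 distinct, len 2
[1, 6, 1] 2 distinct, len 3
[1, 6, 1, 1] 2 distinct, len 4
[1, 1, 2] 2 distinct, len 3
[1, 1, 2, 1] 2 distinct, len 4
[1, 6] 2 distinct, len 2
[6, 2] 2 distinct, len 2
[6, 2, 6] 2 distinct, len 3
[6, 2, 6, 6] 2 distinct, len 4
[6, 2, 6, 6, 2] 2 distinct, len 5
Longest length with ≤2 distinct: 5.

5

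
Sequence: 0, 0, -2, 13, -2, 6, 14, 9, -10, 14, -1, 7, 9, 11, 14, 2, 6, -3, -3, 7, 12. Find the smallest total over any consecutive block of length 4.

2

(0, 0, -2, 13) → sum 11
(0, -2, 13, -2) → sum 9
(-2, 13, -2, 6) → sum 15
(13, -2, 6, 14) → sum 31
(-2, 6, 14, 9) → sum 27
(6, 14, 9, -10) → sum 19
(14, 9, -10, 14) → sum 27
(9, -10, 14, -1) → sum 12
(-10, 14, -1, 7) → sum 10
(14, -1, 7, 9) → sum 29
(-1, 7, 9, 11) → sum 26
(7, 9, 11, 14) → sum 41
(9, 11, 14, 2) → sum 36
(11, 14, 2, 6) → sum 33
(14, 2, 6, -3) → sum 19
(2, 6, -3, -3) → sum 2
(6, -3, -3, 7) → sum 7
(-3, -3, 7, 12) → sum 13
Smallest of these is 2.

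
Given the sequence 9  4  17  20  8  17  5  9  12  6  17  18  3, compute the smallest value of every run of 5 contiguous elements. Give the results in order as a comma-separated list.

Sliding a size-5 window across the 13 values:
9 4 17 20 8 → min 4
4 17 20 8 17 → min 4
17 20 8 17 5 → min 5
20 8 17 5 9 → min 5
8 17 5 9 12 → min 5
17 5 9 12 6 → min 5
5 9 12 6 17 → min 5
9 12 6 17 18 → min 6
12 6 17 18 3 → min 3

4, 4, 5, 5, 5, 5, 5, 6, 3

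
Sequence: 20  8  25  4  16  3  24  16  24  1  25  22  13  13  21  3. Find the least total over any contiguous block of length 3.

Window sums for each of the 14 positions:
20 8 25 → sum 53
8 25 4 → sum 37
25 4 16 → sum 45
4 16 3 → sum 23
16 3 24 → sum 43
3 24 16 → sum 43
24 16 24 → sum 64
16 24 1 → sum 41
24 1 25 → sum 50
1 25 22 → sum 48
25 22 13 → sum 60
22 13 13 → sum 48
13 13 21 → sum 47
13 21 3 → sum 37
Least of these is 23.

23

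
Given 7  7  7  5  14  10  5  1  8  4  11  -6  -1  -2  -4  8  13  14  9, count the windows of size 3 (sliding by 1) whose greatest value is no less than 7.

15

(7, 7, 7) → max 7  ≥ 7 ✓
(7, 7, 5) → max 7  ≥ 7 ✓
(7, 5, 14) → max 14  ≥ 7 ✓
(5, 14, 10) → max 14  ≥ 7 ✓
(14, 10, 5) → max 14  ≥ 7 ✓
(10, 5, 1) → max 10  ≥ 7 ✓
(5, 1, 8) → max 8  ≥ 7 ✓
(1, 8, 4) → max 8  ≥ 7 ✓
(8, 4, 11) → max 11  ≥ 7 ✓
(4, 11, -6) → max 11  ≥ 7 ✓
(11, -6, -1) → max 11  ≥ 7 ✓
(-6, -1, -2) → max -1
(-1, -2, -4) → max -1
(-2, -4, 8) → max 8  ≥ 7 ✓
(-4, 8, 13) → max 13  ≥ 7 ✓
(8, 13, 14) → max 14  ≥ 7 ✓
(13, 14, 9) → max 14  ≥ 7 ✓
15 windows satisfy the condition.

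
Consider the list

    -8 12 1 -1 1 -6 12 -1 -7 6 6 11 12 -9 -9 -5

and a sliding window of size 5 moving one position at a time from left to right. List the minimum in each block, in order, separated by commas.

[-8, 12, 1, -1, 1] → min -8
[12, 1, -1, 1, -6] → min -6
[1, -1, 1, -6, 12] → min -6
[-1, 1, -6, 12, -1] → min -6
[1, -6, 12, -1, -7] → min -7
[-6, 12, -1, -7, 6] → min -7
[12, -1, -7, 6, 6] → min -7
[-1, -7, 6, 6, 11] → min -7
[-7, 6, 6, 11, 12] → min -7
[6, 6, 11, 12, -9] → min -9
[6, 11, 12, -9, -9] → min -9
[11, 12, -9, -9, -5] → min -9

-8, -6, -6, -6, -7, -7, -7, -7, -7, -9, -9, -9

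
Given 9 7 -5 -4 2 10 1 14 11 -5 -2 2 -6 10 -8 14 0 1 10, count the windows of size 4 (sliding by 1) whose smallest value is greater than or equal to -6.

12

[9, 7, -5, -4] → min -5  ≥ -6 ✓
[7, -5, -4, 2] → min -5  ≥ -6 ✓
[-5, -4, 2, 10] → min -5  ≥ -6 ✓
[-4, 2, 10, 1] → min -4  ≥ -6 ✓
[2, 10, 1, 14] → min 1  ≥ -6 ✓
[10, 1, 14, 11] → min 1  ≥ -6 ✓
[1, 14, 11, -5] → min -5  ≥ -6 ✓
[14, 11, -5, -2] → min -5  ≥ -6 ✓
[11, -5, -2, 2] → min -5  ≥ -6 ✓
[-5, -2, 2, -6] → min -6  ≥ -6 ✓
[-2, 2, -6, 10] → min -6  ≥ -6 ✓
[2, -6, 10, -8] → min -8
[-6, 10, -8, 14] → min -8
[10, -8, 14, 0] → min -8
[-8, 14, 0, 1] → min -8
[14, 0, 1, 10] → min 0  ≥ -6 ✓
12 windows satisfy the condition.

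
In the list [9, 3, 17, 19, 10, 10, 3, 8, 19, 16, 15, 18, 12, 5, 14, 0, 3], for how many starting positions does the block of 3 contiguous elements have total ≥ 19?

14

9 3 17 → sum 29  ≥ 19 ✓
3 17 19 → sum 39  ≥ 19 ✓
17 19 10 → sum 46  ≥ 19 ✓
19 10 10 → sum 39  ≥ 19 ✓
10 10 3 → sum 23  ≥ 19 ✓
10 3 8 → sum 21  ≥ 19 ✓
3 8 19 → sum 30  ≥ 19 ✓
8 19 16 → sum 43  ≥ 19 ✓
19 16 15 → sum 50  ≥ 19 ✓
16 15 18 → sum 49  ≥ 19 ✓
15 18 12 → sum 45  ≥ 19 ✓
18 12 5 → sum 35  ≥ 19 ✓
12 5 14 → sum 31  ≥ 19 ✓
5 14 0 → sum 19  ≥ 19 ✓
14 0 3 → sum 17
14 windows satisfy the condition.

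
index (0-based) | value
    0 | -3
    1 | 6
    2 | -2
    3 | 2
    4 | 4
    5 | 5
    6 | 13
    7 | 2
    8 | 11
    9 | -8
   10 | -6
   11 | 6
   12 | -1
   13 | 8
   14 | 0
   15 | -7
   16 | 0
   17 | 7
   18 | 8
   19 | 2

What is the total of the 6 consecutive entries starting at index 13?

Elements at indices 13..18: 8, 0, -7, 0, 7, 8
sum(8, 0, -7, 0, 7, 8) = 16

16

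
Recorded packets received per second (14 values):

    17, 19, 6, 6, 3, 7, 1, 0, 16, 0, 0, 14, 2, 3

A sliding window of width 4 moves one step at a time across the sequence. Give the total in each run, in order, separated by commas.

Sliding a size-4 window across the 14 values:
[17, 19, 6, 6] → sum 48
[19, 6, 6, 3] → sum 34
[6, 6, 3, 7] → sum 22
[6, 3, 7, 1] → sum 17
[3, 7, 1, 0] → sum 11
[7, 1, 0, 16] → sum 24
[1, 0, 16, 0] → sum 17
[0, 16, 0, 0] → sum 16
[16, 0, 0, 14] → sum 30
[0, 0, 14, 2] → sum 16
[0, 14, 2, 3] → sum 19

48, 34, 22, 17, 11, 24, 17, 16, 30, 16, 19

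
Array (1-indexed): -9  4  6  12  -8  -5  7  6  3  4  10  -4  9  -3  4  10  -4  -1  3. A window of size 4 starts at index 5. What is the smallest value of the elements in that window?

-8

Elements at indices 5..8: -8, -5, 7, 6
min(-8, -5, 7, 6) = -8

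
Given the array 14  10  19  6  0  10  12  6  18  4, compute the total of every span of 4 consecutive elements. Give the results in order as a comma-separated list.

Sliding a size-4 window across the 10 values:
14 10 19 6 → sum 49
10 19 6 0 → sum 35
19 6 0 10 → sum 35
6 0 10 12 → sum 28
0 10 12 6 → sum 28
10 12 6 18 → sum 46
12 6 18 4 → sum 40

49, 35, 35, 28, 28, 46, 40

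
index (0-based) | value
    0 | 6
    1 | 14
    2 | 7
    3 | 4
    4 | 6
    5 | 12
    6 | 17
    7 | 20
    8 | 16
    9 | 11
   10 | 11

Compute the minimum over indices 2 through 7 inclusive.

Elements at indices 2..7: 7, 4, 6, 12, 17, 20
min(7, 4, 6, 12, 17, 20) = 4

4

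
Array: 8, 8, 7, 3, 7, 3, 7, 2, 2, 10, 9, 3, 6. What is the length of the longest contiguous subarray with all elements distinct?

5

add 8: [8] len 1
add 8 (repeat 8, move left end past it): [8] len 1
add 7: [8, 7] len 2
add 3: [8, 7, 3] len 3
add 7 (repeat 7, move left end past it): [3, 7] len 2
add 3 (repeat 3, move left end past it): [7, 3] len 2
add 7 (repeat 7, move left end past it): [3, 7] len 2
add 2: [3, 7, 2] len 3
add 2 (repeat 2, move left end past it): [2] len 1
add 10: [2, 10] len 2
add 9: [2, 10, 9] len 3
add 3: [2, 10, 9, 3] len 4
add 6: [2, 10, 9, 3, 6] len 5
Longest all-distinct length: 5.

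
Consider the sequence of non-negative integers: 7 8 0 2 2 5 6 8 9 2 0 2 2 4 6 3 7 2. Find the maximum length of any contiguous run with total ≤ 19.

7

Extend to the right; shrink from the left whenever the sum exceeds 19:
add 7: [7] sum 7, len 1
add 8: [7, 8] sum 15, len 2
add 0: [7, 8, 0] sum 15, len 3
add 2: [7, 8, 0, 2] sum 17, len 4
add 2: [7, 8, 0, 2, 2] sum 19, len 5
add 5: [8, 0, 2, 2, 5] sum 17, len 5
add 6: [0, 2, 2, 5, 6] sum 15, len 5
add 8: [5, 6, 8] sum 19, len 3
add 9: [8, 9] sum 17, len 2
add 2: [8, 9, 2] sum 19, len 3
add 0: [8, 9, 2, 0] sum 19, len 4
add 2: [9, 2, 0, 2] sum 13, len 4
add 2: [9, 2, 0, 2, 2] sum 15, len 5
add 4: [9, 2, 0, 2, 2, 4] sum 19, len 6
add 6: [2, 0, 2, 2, 4, 6] sum 16, len 6
add 3: [2, 0, 2, 2, 4, 6, 3] sum 19, len 7
add 7: [6, 3, 7] sum 16, len 3
add 2: [6, 3, 7, 2] sum 18, len 4
Longest length seen: 7.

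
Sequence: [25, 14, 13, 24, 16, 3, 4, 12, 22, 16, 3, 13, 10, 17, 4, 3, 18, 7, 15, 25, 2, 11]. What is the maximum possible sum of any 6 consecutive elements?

95

Window sums for each of the 17 positions:
25 14 13 24 16 3 → sum 95
14 13 24 16 3 4 → sum 74
13 24 16 3 4 12 → sum 72
24 16 3 4 12 22 → sum 81
16 3 4 12 22 16 → sum 73
3 4 12 22 16 3 → sum 60
4 12 22 16 3 13 → sum 70
12 22 16 3 13 10 → sum 76
22 16 3 13 10 17 → sum 81
16 3 13 10 17 4 → sum 63
3 13 10 17 4 3 → sum 50
13 10 17 4 3 18 → sum 65
10 17 4 3 18 7 → sum 59
17 4 3 18 7 15 → sum 64
4 3 18 7 15 25 → sum 72
3 18 7 15 25 2 → sum 70
18 7 15 25 2 11 → sum 78
Maximum of these is 95.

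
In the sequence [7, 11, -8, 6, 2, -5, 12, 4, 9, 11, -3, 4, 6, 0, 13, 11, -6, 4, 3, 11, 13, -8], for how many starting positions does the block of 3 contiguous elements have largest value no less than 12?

[7, 11, -8] → max 11
[11, -8, 6] → max 11
[-8, 6, 2] → max 6
[6, 2, -5] → max 6
[2, -5, 12] → max 12  ≥ 12 ✓
[-5, 12, 4] → max 12  ≥ 12 ✓
[12, 4, 9] → max 12  ≥ 12 ✓
[4, 9, 11] → max 11
[9, 11, -3] → max 11
[11, -3, 4] → max 11
[-3, 4, 6] → max 6
[4, 6, 0] → max 6
[6, 0, 13] → max 13  ≥ 12 ✓
[0, 13, 11] → max 13  ≥ 12 ✓
[13, 11, -6] → max 13  ≥ 12 ✓
[11, -6, 4] → max 11
[-6, 4, 3] → max 4
[4, 3, 11] → max 11
[3, 11, 13] → max 13  ≥ 12 ✓
[11, 13, -8] → max 13  ≥ 12 ✓
8 windows satisfy the condition.

8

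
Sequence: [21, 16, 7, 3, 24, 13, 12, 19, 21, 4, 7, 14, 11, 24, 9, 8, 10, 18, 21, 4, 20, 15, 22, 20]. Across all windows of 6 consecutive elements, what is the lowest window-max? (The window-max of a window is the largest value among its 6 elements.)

Each size-6 window and its max:
21 16 7 3 24 13 → max 24
16 7 3 24 13 12 → max 24
7 3 24 13 12 19 → max 24
3 24 13 12 19 21 → max 24
24 13 12 19 21 4 → max 24
13 12 19 21 4 7 → max 21
12 19 21 4 7 14 → max 21
19 21 4 7 14 11 → max 21
21 4 7 14 11 24 → max 24
4 7 14 11 24 9 → max 24
7 14 11 24 9 8 → max 24
14 11 24 9 8 10 → max 24
11 24 9 8 10 18 → max 24
24 9 8 10 18 21 → max 24
9 8 10 18 21 4 → max 21
8 10 18 21 4 20 → max 21
10 18 21 4 20 15 → max 21
18 21 4 20 15 22 → max 22
21 4 20 15 22 20 → max 22
Lowest of these is 21.

21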